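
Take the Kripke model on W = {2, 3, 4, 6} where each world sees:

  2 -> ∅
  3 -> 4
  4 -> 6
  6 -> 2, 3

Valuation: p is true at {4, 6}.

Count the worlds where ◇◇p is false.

2

2: no successors, so ◇◇p fails. ✗
3: successors {4}; ◇p there: 4:T. ✓
4: successors {6}; ◇p there: 6:F. ✗
6: successors {2, 3}; ◇p there: 2:F, 3:T. ✓
Satisfying worlds: {3, 6}.
So ◇◇p fails at the other 2 worlds.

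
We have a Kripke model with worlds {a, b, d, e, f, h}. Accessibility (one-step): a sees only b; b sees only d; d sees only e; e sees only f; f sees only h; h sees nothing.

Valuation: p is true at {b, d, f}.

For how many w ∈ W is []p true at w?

a: successors {b}; p there: b:T. ✓
b: successors {d}; p there: d:T. ✓
d: successors {e}; p there: e:F. ✗
e: successors {f}; p there: f:T. ✓
f: successors {h}; p there: h:F. ✗
h: no successors, so []p holds vacuously. ✓
Satisfying worlds: {a, b, e, h}.

4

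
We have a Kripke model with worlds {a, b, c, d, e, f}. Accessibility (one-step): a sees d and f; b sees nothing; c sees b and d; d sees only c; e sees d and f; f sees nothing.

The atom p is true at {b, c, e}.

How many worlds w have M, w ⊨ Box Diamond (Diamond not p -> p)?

3

a: successors {d, f}; Diamond (Diamond not p -> p) there: d:T, f:F. ✗
b: no successors, so Box Diamond (Diamond not p -> p) holds vacuously. ✓
c: successors {b, d}; Diamond (Diamond not p -> p) there: b:F, d:T. ✗
d: successors {c}; Diamond (Diamond not p -> p) there: c:T. ✓
e: successors {d, f}; Diamond (Diamond not p -> p) there: d:T, f:F. ✗
f: no successors, so Box Diamond (Diamond not p -> p) holds vacuously. ✓
Satisfying worlds: {b, d, f}.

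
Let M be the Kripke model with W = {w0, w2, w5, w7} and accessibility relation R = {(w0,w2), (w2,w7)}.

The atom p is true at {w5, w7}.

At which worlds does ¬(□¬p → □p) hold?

w0: □¬p → □p is F. ✓
w2: □¬p → □p is T. ✗
w5: □¬p → □p is T. ✗
w7: □¬p → □p is T. ✗

{w0}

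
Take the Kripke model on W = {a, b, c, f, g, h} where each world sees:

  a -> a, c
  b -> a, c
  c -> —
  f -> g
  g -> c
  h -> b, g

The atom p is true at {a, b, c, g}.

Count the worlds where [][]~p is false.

4

a: successors {a, c}; []~p there: a:F, c:T. ✗
b: successors {a, c}; []~p there: a:F, c:T. ✗
c: no successors, so [][]~p holds vacuously. ✓
f: successors {g}; []~p there: g:F. ✗
g: successors {c}; []~p there: c:T. ✓
h: successors {b, g}; []~p there: b:F, g:F. ✗
Satisfying worlds: {c, g}.
So [][]~p fails at the other 4 worlds.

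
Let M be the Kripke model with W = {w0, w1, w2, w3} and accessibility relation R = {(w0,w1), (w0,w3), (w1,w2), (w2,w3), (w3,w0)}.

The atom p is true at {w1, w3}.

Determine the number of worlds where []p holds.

2

w0: successors {w1, w3}; p there: w1:T, w3:T. ✓
w1: successors {w2}; p there: w2:F. ✗
w2: successors {w3}; p there: w3:T. ✓
w3: successors {w0}; p there: w0:F. ✗
Satisfying worlds: {w0, w2}.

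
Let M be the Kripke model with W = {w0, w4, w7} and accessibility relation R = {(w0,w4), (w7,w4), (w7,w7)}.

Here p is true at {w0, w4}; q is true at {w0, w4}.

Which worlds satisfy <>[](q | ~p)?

{w0, w7}

w0: successors {w4}; [](q | ~p) there: w4:T. ✓
w4: no successors, so <>[](q | ~p) fails. ✗
w7: successors {w4, w7}; [](q | ~p) there: w4:T, w7:T. ✓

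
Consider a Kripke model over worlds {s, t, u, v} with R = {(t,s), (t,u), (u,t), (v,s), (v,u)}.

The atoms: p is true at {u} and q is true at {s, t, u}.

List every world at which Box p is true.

{s}

s: no successors, so Box p holds vacuously. ✓
t: successors {s, u}; p there: s:F, u:T. ✗
u: successors {t}; p there: t:F. ✗
v: successors {s, u}; p there: s:F, u:T. ✗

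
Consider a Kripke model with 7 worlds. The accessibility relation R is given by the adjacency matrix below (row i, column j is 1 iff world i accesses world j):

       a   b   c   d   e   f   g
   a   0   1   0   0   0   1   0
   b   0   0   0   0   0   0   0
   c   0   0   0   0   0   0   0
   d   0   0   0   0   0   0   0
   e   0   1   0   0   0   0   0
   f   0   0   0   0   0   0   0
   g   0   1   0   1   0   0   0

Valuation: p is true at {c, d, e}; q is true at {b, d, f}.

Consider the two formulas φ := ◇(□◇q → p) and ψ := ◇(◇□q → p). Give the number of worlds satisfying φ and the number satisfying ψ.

1 and 3

For ◇(□◇q → p):
a: successors {b, f}; □◇q → p there: b:F, f:F. ✗
b: no successors, so ◇(□◇q → p) fails. ✗
c: no successors, so ◇(□◇q → p) fails. ✗
d: no successors, so ◇(□◇q → p) fails. ✗
e: successors {b}; □◇q → p there: b:F. ✗
f: no successors, so ◇(□◇q → p) fails. ✗
g: successors {b, d}; □◇q → p there: b:F, d:T. ✓
— 1 world.
For ◇(◇□q → p):
a: successors {b, f}; ◇□q → p there: b:T, f:T. ✓
b: no successors, so ◇(◇□q → p) fails. ✗
c: no successors, so ◇(◇□q → p) fails. ✗
d: no successors, so ◇(◇□q → p) fails. ✗
e: successors {b}; ◇□q → p there: b:T. ✓
f: no successors, so ◇(◇□q → p) fails. ✗
g: successors {b, d}; ◇□q → p there: b:T, d:T. ✓
— 3 worlds.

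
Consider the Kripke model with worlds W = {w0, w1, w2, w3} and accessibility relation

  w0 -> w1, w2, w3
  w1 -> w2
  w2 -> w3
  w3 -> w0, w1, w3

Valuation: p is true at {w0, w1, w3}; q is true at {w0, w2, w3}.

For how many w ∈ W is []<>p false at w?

w0: successors {w1, w2, w3}; <>p there: w1:F, w2:T, w3:T. ✗
w1: successors {w2}; <>p there: w2:T. ✓
w2: successors {w3}; <>p there: w3:T. ✓
w3: successors {w0, w1, w3}; <>p there: w0:T, w1:F, w3:T. ✗
Satisfying worlds: {w1, w2}.
So []<>p fails at the other 2 worlds.

2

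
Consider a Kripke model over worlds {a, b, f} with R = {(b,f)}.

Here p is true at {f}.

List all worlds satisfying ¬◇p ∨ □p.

a: ¬◇p is T, □p is T. ✓
b: ¬◇p is F, □p is T. ✓
f: ¬◇p is T, □p is T. ✓

{a, b, f}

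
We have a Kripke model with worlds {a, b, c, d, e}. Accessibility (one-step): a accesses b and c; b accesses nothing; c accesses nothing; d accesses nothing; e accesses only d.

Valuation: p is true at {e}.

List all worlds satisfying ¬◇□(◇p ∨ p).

a: ◇□(◇p ∨ p) is T. ✗
b: ◇□(◇p ∨ p) is F. ✓
c: ◇□(◇p ∨ p) is F. ✓
d: ◇□(◇p ∨ p) is F. ✓
e: ◇□(◇p ∨ p) is T. ✗

{b, c, d}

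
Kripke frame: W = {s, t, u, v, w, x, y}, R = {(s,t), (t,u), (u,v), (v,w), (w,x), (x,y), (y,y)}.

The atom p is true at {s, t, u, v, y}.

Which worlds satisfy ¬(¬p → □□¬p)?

s: ¬p → □□¬p is T. ✗
t: ¬p → □□¬p is T. ✗
u: ¬p → □□¬p is T. ✗
v: ¬p → □□¬p is T. ✗
w: ¬p → □□¬p is F. ✓
x: ¬p → □□¬p is F. ✓
y: ¬p → □□¬p is T. ✗

{w, x}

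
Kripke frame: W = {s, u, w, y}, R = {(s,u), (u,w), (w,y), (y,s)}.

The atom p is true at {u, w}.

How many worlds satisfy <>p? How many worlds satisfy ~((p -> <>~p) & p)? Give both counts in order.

2 and 3

For <>p:
s: successors {u}; p there: u:T. ✓
u: successors {w}; p there: w:T. ✓
w: successors {y}; p there: y:F. ✗
y: successors {s}; p there: s:F. ✗
— 2 worlds.
For ~((p -> <>~p) & p):
s: (p -> <>~p) & p is F. ✓
u: (p -> <>~p) & p is F. ✓
w: (p -> <>~p) & p is T. ✗
y: (p -> <>~p) & p is F. ✓
— 3 worlds.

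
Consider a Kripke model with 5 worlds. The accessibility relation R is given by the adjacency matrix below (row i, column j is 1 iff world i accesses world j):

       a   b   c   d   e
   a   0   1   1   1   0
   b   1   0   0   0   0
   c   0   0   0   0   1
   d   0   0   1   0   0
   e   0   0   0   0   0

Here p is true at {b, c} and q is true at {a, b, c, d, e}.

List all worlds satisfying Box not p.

{b, c, e}

a: successors {b, c, d}; not p there: b:F, c:F, d:T. ✗
b: successors {a}; not p there: a:T. ✓
c: successors {e}; not p there: e:T. ✓
d: successors {c}; not p there: c:F. ✗
e: no successors, so Box not p holds vacuously. ✓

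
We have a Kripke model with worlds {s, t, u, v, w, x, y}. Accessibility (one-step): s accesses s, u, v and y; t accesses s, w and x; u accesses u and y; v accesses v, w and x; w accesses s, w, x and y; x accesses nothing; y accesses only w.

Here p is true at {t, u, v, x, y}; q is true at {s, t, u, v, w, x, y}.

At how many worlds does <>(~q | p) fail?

2

s: successors {s, u, v, y}; ~q | p there: s:F, u:T, v:T, y:T. ✓
t: successors {s, w, x}; ~q | p there: s:F, w:F, x:T. ✓
u: successors {u, y}; ~q | p there: u:T, y:T. ✓
v: successors {v, w, x}; ~q | p there: v:T, w:F, x:T. ✓
w: successors {s, w, x, y}; ~q | p there: s:F, w:F, x:T, y:T. ✓
x: no successors, so <>(~q | p) fails. ✗
y: successors {w}; ~q | p there: w:F. ✗
Satisfying worlds: {s, t, u, v, w}.
So <>(~q | p) fails at the other 2 worlds.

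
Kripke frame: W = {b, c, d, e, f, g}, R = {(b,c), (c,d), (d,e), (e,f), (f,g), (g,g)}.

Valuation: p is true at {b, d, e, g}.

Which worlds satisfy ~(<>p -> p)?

b: <>p -> p is T. ✗
c: <>p -> p is F. ✓
d: <>p -> p is T. ✗
e: <>p -> p is T. ✗
f: <>p -> p is F. ✓
g: <>p -> p is T. ✗

{c, f}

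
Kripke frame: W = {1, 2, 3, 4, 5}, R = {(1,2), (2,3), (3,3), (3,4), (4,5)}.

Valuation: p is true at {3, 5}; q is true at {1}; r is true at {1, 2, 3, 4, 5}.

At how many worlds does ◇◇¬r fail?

5

1: successors {2}; ◇¬r there: 2:F. ✗
2: successors {3}; ◇¬r there: 3:F. ✗
3: successors {3, 4}; ◇¬r there: 3:F, 4:F. ✗
4: successors {5}; ◇¬r there: 5:F. ✗
5: no successors, so ◇◇¬r fails. ✗
Satisfying worlds: ∅.
So ◇◇¬r fails at the other 5 worlds.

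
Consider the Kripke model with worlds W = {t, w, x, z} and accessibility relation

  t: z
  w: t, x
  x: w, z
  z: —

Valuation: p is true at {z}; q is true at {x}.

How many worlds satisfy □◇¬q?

t: successors {z}; ◇¬q there: z:F. ✗
w: successors {t, x}; ◇¬q there: t:T, x:T. ✓
x: successors {w, z}; ◇¬q there: w:T, z:F. ✗
z: no successors, so □◇¬q holds vacuously. ✓
Satisfying worlds: {w, z}.

2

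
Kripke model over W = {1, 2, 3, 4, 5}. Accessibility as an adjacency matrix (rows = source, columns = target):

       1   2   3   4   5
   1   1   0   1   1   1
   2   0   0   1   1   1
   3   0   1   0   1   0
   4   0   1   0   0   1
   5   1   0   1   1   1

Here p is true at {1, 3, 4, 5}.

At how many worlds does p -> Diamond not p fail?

1: p is T, Diamond not p is F. ✗
2: p is F, Diamond not p is F. ✓
3: p is T, Diamond not p is T. ✓
4: p is T, Diamond not p is T. ✓
5: p is T, Diamond not p is F. ✗
Satisfying worlds: {2, 3, 4}.
So p -> Diamond not p fails at the other 2 worlds.

2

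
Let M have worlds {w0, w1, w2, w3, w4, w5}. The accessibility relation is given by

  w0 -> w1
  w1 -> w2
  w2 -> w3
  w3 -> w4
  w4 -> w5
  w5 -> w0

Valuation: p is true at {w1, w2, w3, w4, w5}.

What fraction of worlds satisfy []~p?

1/6

w0: successors {w1}; ~p there: w1:F. ✗
w1: successors {w2}; ~p there: w2:F. ✗
w2: successors {w3}; ~p there: w3:F. ✗
w3: successors {w4}; ~p there: w4:F. ✗
w4: successors {w5}; ~p there: w5:F. ✗
w5: successors {w0}; ~p there: w0:T. ✓
That's 1 of 6 worlds, so 1/6.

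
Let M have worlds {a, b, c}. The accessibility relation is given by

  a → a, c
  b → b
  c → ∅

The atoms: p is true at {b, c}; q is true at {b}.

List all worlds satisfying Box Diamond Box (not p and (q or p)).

{c}

a: successors {a, c}; Diamond Box (not p and (q or p)) there: a:T, c:F. ✗
b: successors {b}; Diamond Box (not p and (q or p)) there: b:F. ✗
c: no successors, so Box Diamond Box (not p and (q or p)) holds vacuously. ✓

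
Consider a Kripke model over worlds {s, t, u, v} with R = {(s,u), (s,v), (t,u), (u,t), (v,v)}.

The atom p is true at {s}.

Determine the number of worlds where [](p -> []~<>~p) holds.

s: successors {u, v}; p -> []~<>~p there: u:T, v:T. ✓
t: successors {u}; p -> []~<>~p there: u:T. ✓
u: successors {t}; p -> []~<>~p there: t:T. ✓
v: successors {v}; p -> []~<>~p there: v:T. ✓
Satisfying worlds: {s, t, u, v}.

4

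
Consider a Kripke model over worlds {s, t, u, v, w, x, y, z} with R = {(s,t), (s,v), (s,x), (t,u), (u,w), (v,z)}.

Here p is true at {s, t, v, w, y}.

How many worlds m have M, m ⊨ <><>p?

s: successors {t, v, x}; <>p there: t:F, v:F, x:F. ✗
t: successors {u}; <>p there: u:T. ✓
u: successors {w}; <>p there: w:F. ✗
v: successors {z}; <>p there: z:F. ✗
w: no successors, so <><>p fails. ✗
x: no successors, so <><>p fails. ✗
y: no successors, so <><>p fails. ✗
z: no successors, so <><>p fails. ✗
Satisfying worlds: {t}.

1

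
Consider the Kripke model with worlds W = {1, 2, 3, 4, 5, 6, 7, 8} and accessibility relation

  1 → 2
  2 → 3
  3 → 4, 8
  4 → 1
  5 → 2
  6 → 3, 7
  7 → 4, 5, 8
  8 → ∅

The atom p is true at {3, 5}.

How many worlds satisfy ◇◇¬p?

5

1: successors {2}; ◇¬p there: 2:F. ✗
2: successors {3}; ◇¬p there: 3:T. ✓
3: successors {4, 8}; ◇¬p there: 4:T, 8:F. ✓
4: successors {1}; ◇¬p there: 1:T. ✓
5: successors {2}; ◇¬p there: 2:F. ✗
6: successors {3, 7}; ◇¬p there: 3:T, 7:T. ✓
7: successors {4, 5, 8}; ◇¬p there: 4:T, 5:T, 8:F. ✓
8: no successors, so ◇◇¬p fails. ✗
Satisfying worlds: {2, 3, 4, 6, 7}.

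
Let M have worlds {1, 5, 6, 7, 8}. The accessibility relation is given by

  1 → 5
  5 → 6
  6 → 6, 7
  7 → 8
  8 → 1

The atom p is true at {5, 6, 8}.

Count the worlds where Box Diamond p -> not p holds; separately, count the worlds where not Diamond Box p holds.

For Box Diamond p -> not p:
1: Box Diamond p is T, not p is T. ✓
5: Box Diamond p is T, not p is F. ✗
6: Box Diamond p is T, not p is F. ✗
7: Box Diamond p is F, not p is T. ✓
8: Box Diamond p is T, not p is F. ✗
— 2 worlds.
For not Diamond Box p:
1: Diamond Box p is T. ✗
5: Diamond Box p is F. ✓
6: Diamond Box p is T. ✗
7: Diamond Box p is F. ✓
8: Diamond Box p is T. ✗
— 2 worlds.

2 and 2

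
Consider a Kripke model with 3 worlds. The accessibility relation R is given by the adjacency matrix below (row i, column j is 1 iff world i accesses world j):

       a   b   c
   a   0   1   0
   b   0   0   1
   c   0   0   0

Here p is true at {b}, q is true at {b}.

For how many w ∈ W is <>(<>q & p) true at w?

a: successors {b}; <>q & p there: b:F. ✗
b: successors {c}; <>q & p there: c:F. ✗
c: no successors, so <>(<>q & p) fails. ✗
Satisfying worlds: ∅.

0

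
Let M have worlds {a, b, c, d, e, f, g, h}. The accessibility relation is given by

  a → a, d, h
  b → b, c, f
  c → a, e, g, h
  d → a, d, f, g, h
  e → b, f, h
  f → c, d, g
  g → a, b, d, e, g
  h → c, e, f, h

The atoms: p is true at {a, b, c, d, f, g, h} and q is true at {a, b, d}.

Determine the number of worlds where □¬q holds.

a: successors {a, d, h}; ¬q there: a:F, d:F, h:T. ✗
b: successors {b, c, f}; ¬q there: b:F, c:T, f:T. ✗
c: successors {a, e, g, h}; ¬q there: a:F, e:T, g:T, h:T. ✗
d: successors {a, d, f, g, h}; ¬q there: a:F, d:F, f:T, g:T, h:T. ✗
e: successors {b, f, h}; ¬q there: b:F, f:T, h:T. ✗
f: successors {c, d, g}; ¬q there: c:T, d:F, g:T. ✗
g: successors {a, b, d, e, g}; ¬q there: a:F, b:F, d:F, e:T, g:T. ✗
h: successors {c, e, f, h}; ¬q there: c:T, e:T, f:T, h:T. ✓
Satisfying worlds: {h}.

1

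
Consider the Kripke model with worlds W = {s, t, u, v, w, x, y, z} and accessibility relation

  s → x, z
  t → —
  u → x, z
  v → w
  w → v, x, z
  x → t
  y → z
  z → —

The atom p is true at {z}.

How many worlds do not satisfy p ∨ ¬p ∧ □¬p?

4

s: p is F, ¬p ∧ □¬p is F. ✗
t: p is F, ¬p ∧ □¬p is T. ✓
u: p is F, ¬p ∧ □¬p is F. ✗
v: p is F, ¬p ∧ □¬p is T. ✓
w: p is F, ¬p ∧ □¬p is F. ✗
x: p is F, ¬p ∧ □¬p is T. ✓
y: p is F, ¬p ∧ □¬p is F. ✗
z: p is T, ¬p ∧ □¬p is F. ✓
Satisfying worlds: {t, v, x, z}.
So p ∨ ¬p ∧ □¬p fails at the other 4 worlds.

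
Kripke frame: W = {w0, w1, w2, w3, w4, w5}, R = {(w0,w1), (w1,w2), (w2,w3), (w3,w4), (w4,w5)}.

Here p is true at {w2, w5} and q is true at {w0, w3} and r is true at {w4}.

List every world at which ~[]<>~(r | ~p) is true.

{w1, w2, w4}

w0: []<>~(r | ~p) is T. ✗
w1: []<>~(r | ~p) is F. ✓
w2: []<>~(r | ~p) is F. ✓
w3: []<>~(r | ~p) is T. ✗
w4: []<>~(r | ~p) is F. ✓
w5: []<>~(r | ~p) is T. ✗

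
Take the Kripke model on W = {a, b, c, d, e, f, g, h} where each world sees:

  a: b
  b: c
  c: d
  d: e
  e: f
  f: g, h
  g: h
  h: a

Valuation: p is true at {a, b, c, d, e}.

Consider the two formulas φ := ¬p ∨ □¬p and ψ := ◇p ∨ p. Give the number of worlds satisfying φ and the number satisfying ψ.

For ¬p ∨ □¬p:
a: ¬p is F, □¬p is F. ✗
b: ¬p is F, □¬p is F. ✗
c: ¬p is F, □¬p is F. ✗
d: ¬p is F, □¬p is F. ✗
e: ¬p is F, □¬p is T. ✓
f: ¬p is T, □¬p is T. ✓
g: ¬p is T, □¬p is T. ✓
h: ¬p is T, □¬p is F. ✓
— 4 worlds.
For ◇p ∨ p:
a: ◇p is T, p is T. ✓
b: ◇p is T, p is T. ✓
c: ◇p is T, p is T. ✓
d: ◇p is T, p is T. ✓
e: ◇p is F, p is T. ✓
f: ◇p is F, p is F. ✗
g: ◇p is F, p is F. ✗
h: ◇p is T, p is F. ✓
— 6 worlds.

4 and 6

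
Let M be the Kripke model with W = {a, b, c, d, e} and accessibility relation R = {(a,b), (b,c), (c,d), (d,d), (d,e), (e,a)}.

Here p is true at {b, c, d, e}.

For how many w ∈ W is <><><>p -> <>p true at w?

4

a: <><><>p is T, <>p is T. ✓
b: <><><>p is T, <>p is T. ✓
c: <><><>p is T, <>p is T. ✓
d: <><><>p is T, <>p is T. ✓
e: <><><>p is T, <>p is F. ✗
Satisfying worlds: {a, b, c, d}.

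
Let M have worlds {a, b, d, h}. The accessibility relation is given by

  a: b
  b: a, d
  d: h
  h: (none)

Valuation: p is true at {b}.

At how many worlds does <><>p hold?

a: successors {b}; <>p there: b:F. ✗
b: successors {a, d}; <>p there: a:T, d:F. ✓
d: successors {h}; <>p there: h:F. ✗
h: no successors, so <><>p fails. ✗
Satisfying worlds: {b}.

1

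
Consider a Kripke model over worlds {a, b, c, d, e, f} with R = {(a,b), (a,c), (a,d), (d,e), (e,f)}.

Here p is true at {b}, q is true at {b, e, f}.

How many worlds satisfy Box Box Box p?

5

a: successors {b, c, d}; Box Box p there: b:T, c:T, d:F. ✗
b: no successors, so Box Box Box p holds vacuously. ✓
c: no successors, so Box Box Box p holds vacuously. ✓
d: successors {e}; Box Box p there: e:T. ✓
e: successors {f}; Box Box p there: f:T. ✓
f: no successors, so Box Box Box p holds vacuously. ✓
Satisfying worlds: {b, c, d, e, f}.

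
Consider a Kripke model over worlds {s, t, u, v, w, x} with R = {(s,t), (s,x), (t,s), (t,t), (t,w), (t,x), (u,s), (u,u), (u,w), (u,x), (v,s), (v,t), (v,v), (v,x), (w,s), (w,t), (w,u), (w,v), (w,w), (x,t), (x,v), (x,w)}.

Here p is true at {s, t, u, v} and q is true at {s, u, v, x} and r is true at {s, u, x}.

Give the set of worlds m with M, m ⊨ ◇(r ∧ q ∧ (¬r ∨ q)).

{s, t, u, v, w}

s: successors {t, x}; r ∧ q ∧ (¬r ∨ q) there: t:F, x:T. ✓
t: successors {s, t, w, x}; r ∧ q ∧ (¬r ∨ q) there: s:T, t:F, w:F, x:T. ✓
u: successors {s, u, w, x}; r ∧ q ∧ (¬r ∨ q) there: s:T, u:T, w:F, x:T. ✓
v: successors {s, t, v, x}; r ∧ q ∧ (¬r ∨ q) there: s:T, t:F, v:F, x:T. ✓
w: successors {s, t, u, v, w}; r ∧ q ∧ (¬r ∨ q) there: s:T, t:F, u:T, v:F, w:F. ✓
x: successors {t, v, w}; r ∧ q ∧ (¬r ∨ q) there: t:F, v:F, w:F. ✗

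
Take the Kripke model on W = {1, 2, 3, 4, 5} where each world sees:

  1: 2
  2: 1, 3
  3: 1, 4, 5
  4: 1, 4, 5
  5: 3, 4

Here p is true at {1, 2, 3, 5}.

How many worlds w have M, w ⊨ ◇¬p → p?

1: ◇¬p is F, p is T. ✓
2: ◇¬p is F, p is T. ✓
3: ◇¬p is T, p is T. ✓
4: ◇¬p is T, p is F. ✗
5: ◇¬p is T, p is T. ✓
Satisfying worlds: {1, 2, 3, 5}.

4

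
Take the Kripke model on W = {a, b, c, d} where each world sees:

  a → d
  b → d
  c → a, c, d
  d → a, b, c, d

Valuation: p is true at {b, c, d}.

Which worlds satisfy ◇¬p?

a: successors {d}; ¬p there: d:F. ✗
b: successors {d}; ¬p there: d:F. ✗
c: successors {a, c, d}; ¬p there: a:T, c:F, d:F. ✓
d: successors {a, b, c, d}; ¬p there: a:T, b:F, c:F, d:F. ✓

{c, d}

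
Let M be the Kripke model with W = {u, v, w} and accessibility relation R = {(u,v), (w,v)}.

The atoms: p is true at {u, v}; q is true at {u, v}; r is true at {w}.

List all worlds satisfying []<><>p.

u: successors {v}; <><>p there: v:F. ✗
v: no successors, so []<><>p holds vacuously. ✓
w: successors {v}; <><>p there: v:F. ✗

{v}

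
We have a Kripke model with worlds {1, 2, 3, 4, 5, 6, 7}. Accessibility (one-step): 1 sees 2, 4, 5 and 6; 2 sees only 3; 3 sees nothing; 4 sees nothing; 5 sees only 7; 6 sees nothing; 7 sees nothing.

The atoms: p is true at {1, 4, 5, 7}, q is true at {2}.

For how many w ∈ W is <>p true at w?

2

1: successors {2, 4, 5, 6}; p there: 2:F, 4:T, 5:T, 6:F. ✓
2: successors {3}; p there: 3:F. ✗
3: no successors, so <>p fails. ✗
4: no successors, so <>p fails. ✗
5: successors {7}; p there: 7:T. ✓
6: no successors, so <>p fails. ✗
7: no successors, so <>p fails. ✗
Satisfying worlds: {1, 5}.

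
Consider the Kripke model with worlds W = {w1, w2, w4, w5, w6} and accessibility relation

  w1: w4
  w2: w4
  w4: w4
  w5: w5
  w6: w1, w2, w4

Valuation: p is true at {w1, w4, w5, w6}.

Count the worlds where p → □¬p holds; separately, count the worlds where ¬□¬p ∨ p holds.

1 and 5

For p → □¬p:
w1: p is T, □¬p is F. ✗
w2: p is F, □¬p is F. ✓
w4: p is T, □¬p is F. ✗
w5: p is T, □¬p is F. ✗
w6: p is T, □¬p is F. ✗
— 1 world.
For ¬□¬p ∨ p:
w1: ¬□¬p is T, p is T. ✓
w2: ¬□¬p is T, p is F. ✓
w4: ¬□¬p is T, p is T. ✓
w5: ¬□¬p is T, p is T. ✓
w6: ¬□¬p is T, p is T. ✓
— 5 worlds.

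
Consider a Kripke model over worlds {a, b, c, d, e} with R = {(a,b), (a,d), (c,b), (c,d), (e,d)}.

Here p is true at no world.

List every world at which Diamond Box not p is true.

a: successors {b, d}; Box not p there: b:T, d:T. ✓
b: no successors, so Diamond Box not p fails. ✗
c: successors {b, d}; Box not p there: b:T, d:T. ✓
d: no successors, so Diamond Box not p fails. ✗
e: successors {d}; Box not p there: d:T. ✓

{a, c, e}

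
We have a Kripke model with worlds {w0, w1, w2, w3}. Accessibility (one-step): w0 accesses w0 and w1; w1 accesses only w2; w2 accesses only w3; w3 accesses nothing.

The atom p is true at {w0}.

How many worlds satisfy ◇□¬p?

w0: successors {w0, w1}; □¬p there: w0:F, w1:T. ✓
w1: successors {w2}; □¬p there: w2:T. ✓
w2: successors {w3}; □¬p there: w3:T. ✓
w3: no successors, so ◇□¬p fails. ✗
Satisfying worlds: {w0, w1, w2}.

3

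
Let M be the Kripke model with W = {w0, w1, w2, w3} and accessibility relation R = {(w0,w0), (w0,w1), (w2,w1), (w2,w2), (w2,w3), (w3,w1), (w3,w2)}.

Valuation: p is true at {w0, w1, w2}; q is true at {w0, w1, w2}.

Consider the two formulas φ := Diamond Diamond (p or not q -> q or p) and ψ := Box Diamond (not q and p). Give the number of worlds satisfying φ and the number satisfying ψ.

For Diamond Diamond (p or not q -> q or p):
w0: successors {w0, w1}; Diamond (p or not q -> q or p) there: w0:T, w1:F. ✓
w1: no successors, so Diamond Diamond (p or not q -> q or p) fails. ✗
w2: successors {w1, w2, w3}; Diamond (p or not q -> q or p) there: w1:F, w2:T, w3:T. ✓
w3: successors {w1, w2}; Diamond (p or not q -> q or p) there: w1:F, w2:T. ✓
— 3 worlds.
For Box Diamond (not q and p):
w0: successors {w0, w1}; Diamond (not q and p) there: w0:F, w1:F. ✗
w1: no successors, so Box Diamond (not q and p) holds vacuously. ✓
w2: successors {w1, w2, w3}; Diamond (not q and p) there: w1:F, w2:F, w3:F. ✗
w3: successors {w1, w2}; Diamond (not q and p) there: w1:F, w2:F. ✗
— 1 world.

3 and 1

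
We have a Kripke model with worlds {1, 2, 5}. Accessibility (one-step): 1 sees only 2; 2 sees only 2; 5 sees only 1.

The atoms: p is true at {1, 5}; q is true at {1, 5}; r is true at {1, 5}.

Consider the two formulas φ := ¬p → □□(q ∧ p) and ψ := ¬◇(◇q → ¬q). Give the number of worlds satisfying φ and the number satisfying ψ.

For ¬p → □□(q ∧ p):
1: ¬p is F, □□(q ∧ p) is F. ✓
2: ¬p is T, □□(q ∧ p) is F. ✗
5: ¬p is F, □□(q ∧ p) is F. ✓
— 2 worlds.
For ¬◇(◇q → ¬q):
1: ◇(◇q → ¬q) is T. ✗
2: ◇(◇q → ¬q) is T. ✗
5: ◇(◇q → ¬q) is T. ✗
— 0 worlds.

2 and 0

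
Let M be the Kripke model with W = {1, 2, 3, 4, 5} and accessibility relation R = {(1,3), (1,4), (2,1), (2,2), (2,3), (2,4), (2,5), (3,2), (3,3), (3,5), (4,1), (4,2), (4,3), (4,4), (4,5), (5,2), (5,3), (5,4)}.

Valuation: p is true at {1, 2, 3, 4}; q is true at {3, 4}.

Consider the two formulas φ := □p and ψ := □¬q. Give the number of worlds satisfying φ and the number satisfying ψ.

2 and 0

For □p:
1: successors {3, 4}; p there: 3:T, 4:T. ✓
2: successors {1, 2, 3, 4, 5}; p there: 1:T, 2:T, 3:T, 4:T, 5:F. ✗
3: successors {2, 3, 5}; p there: 2:T, 3:T, 5:F. ✗
4: successors {1, 2, 3, 4, 5}; p there: 1:T, 2:T, 3:T, 4:T, 5:F. ✗
5: successors {2, 3, 4}; p there: 2:T, 3:T, 4:T. ✓
— 2 worlds.
For □¬q:
1: successors {3, 4}; ¬q there: 3:F, 4:F. ✗
2: successors {1, 2, 3, 4, 5}; ¬q there: 1:T, 2:T, 3:F, 4:F, 5:T. ✗
3: successors {2, 3, 5}; ¬q there: 2:T, 3:F, 5:T. ✗
4: successors {1, 2, 3, 4, 5}; ¬q there: 1:T, 2:T, 3:F, 4:F, 5:T. ✗
5: successors {2, 3, 4}; ¬q there: 2:T, 3:F, 4:F. ✗
— 0 worlds.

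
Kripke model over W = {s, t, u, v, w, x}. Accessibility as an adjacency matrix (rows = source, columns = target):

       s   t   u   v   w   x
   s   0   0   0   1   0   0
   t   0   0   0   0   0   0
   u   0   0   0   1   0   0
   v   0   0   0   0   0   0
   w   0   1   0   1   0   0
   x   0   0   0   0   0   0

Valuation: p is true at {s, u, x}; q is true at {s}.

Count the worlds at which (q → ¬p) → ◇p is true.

1

s: q → ¬p is F, ◇p is F. ✓
t: q → ¬p is T, ◇p is F. ✗
u: q → ¬p is T, ◇p is F. ✗
v: q → ¬p is T, ◇p is F. ✗
w: q → ¬p is T, ◇p is F. ✗
x: q → ¬p is T, ◇p is F. ✗
Satisfying worlds: {s}.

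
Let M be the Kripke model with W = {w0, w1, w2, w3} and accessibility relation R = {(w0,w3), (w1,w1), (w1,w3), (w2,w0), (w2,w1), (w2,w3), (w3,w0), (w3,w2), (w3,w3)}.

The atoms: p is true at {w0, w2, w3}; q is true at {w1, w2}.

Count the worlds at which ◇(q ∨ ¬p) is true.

w0: successors {w3}; q ∨ ¬p there: w3:F. ✗
w1: successors {w1, w3}; q ∨ ¬p there: w1:T, w3:F. ✓
w2: successors {w0, w1, w3}; q ∨ ¬p there: w0:F, w1:T, w3:F. ✓
w3: successors {w0, w2, w3}; q ∨ ¬p there: w0:F, w2:T, w3:F. ✓
Satisfying worlds: {w1, w2, w3}.

3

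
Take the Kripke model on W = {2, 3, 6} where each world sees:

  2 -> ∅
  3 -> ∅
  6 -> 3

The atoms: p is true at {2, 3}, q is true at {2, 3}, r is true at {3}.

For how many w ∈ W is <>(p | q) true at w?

2: no successors, so <>(p | q) fails. ✗
3: no successors, so <>(p | q) fails. ✗
6: successors {3}; p | q there: 3:T. ✓
Satisfying worlds: {6}.

1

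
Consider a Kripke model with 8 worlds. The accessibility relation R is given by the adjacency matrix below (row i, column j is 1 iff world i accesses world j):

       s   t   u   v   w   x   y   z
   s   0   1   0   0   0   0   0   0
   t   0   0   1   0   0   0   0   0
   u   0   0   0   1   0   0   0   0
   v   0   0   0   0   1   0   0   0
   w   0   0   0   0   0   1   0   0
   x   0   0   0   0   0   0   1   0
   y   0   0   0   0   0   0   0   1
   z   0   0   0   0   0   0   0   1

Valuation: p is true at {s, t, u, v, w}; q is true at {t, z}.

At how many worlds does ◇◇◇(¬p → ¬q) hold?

s: successors {t}; ◇◇(¬p → ¬q) there: t:T. ✓
t: successors {u}; ◇◇(¬p → ¬q) there: u:T. ✓
u: successors {v}; ◇◇(¬p → ¬q) there: v:T. ✓
v: successors {w}; ◇◇(¬p → ¬q) there: w:T. ✓
w: successors {x}; ◇◇(¬p → ¬q) there: x:F. ✗
x: successors {y}; ◇◇(¬p → ¬q) there: y:F. ✗
y: successors {z}; ◇◇(¬p → ¬q) there: z:F. ✗
z: successors {z}; ◇◇(¬p → ¬q) there: z:F. ✗
Satisfying worlds: {s, t, u, v}.

4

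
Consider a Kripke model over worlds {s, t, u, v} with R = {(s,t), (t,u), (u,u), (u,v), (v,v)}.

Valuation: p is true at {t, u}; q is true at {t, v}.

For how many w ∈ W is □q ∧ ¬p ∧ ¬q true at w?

s: □q is T, ¬p ∧ ¬q is T. ✓
t: □q is F, ¬p ∧ ¬q is F. ✗
u: □q is F, ¬p ∧ ¬q is F. ✗
v: □q is T, ¬p ∧ ¬q is F. ✗
Satisfying worlds: {s}.

1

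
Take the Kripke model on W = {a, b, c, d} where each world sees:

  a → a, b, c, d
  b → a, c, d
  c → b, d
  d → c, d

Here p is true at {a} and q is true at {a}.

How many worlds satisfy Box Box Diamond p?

a: successors {a, b, c, d}; Box Diamond p there: a:F, b:F, c:F, d:F. ✗
b: successors {a, c, d}; Box Diamond p there: a:F, c:F, d:F. ✗
c: successors {b, d}; Box Diamond p there: b:F, d:F. ✗
d: successors {c, d}; Box Diamond p there: c:F, d:F. ✗
Satisfying worlds: ∅.

0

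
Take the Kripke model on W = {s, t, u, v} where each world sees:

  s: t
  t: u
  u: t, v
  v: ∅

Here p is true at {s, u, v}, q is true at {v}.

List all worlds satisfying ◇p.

s: successors {t}; p there: t:F. ✗
t: successors {u}; p there: u:T. ✓
u: successors {t, v}; p there: t:F, v:T. ✓
v: no successors, so ◇p fails. ✗

{t, u}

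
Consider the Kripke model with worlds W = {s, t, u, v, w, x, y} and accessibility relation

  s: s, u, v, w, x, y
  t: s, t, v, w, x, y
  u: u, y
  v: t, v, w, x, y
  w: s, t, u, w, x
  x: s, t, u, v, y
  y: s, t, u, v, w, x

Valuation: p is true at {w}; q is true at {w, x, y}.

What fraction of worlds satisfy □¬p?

2/7

s: successors {s, u, v, w, x, y}; ¬p there: s:T, u:T, v:T, w:F, x:T, y:T. ✗
t: successors {s, t, v, w, x, y}; ¬p there: s:T, t:T, v:T, w:F, x:T, y:T. ✗
u: successors {u, y}; ¬p there: u:T, y:T. ✓
v: successors {t, v, w, x, y}; ¬p there: t:T, v:T, w:F, x:T, y:T. ✗
w: successors {s, t, u, w, x}; ¬p there: s:T, t:T, u:T, w:F, x:T. ✗
x: successors {s, t, u, v, y}; ¬p there: s:T, t:T, u:T, v:T, y:T. ✓
y: successors {s, t, u, v, w, x}; ¬p there: s:T, t:T, u:T, v:T, w:F, x:T. ✗
That's 2 of 7 worlds, so 2/7.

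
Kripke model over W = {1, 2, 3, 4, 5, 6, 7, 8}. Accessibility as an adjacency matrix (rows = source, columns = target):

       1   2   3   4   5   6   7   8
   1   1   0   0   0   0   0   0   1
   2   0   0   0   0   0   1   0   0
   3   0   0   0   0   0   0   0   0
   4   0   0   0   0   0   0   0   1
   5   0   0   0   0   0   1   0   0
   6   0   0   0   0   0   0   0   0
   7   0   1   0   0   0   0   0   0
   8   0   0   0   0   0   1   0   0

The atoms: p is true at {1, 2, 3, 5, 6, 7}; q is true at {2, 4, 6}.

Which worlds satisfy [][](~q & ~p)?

{2, 3, 5, 6, 8}

1: successors {1, 8}; [](~q & ~p) there: 1:F, 8:F. ✗
2: successors {6}; [](~q & ~p) there: 6:T. ✓
3: no successors, so [][](~q & ~p) holds vacuously. ✓
4: successors {8}; [](~q & ~p) there: 8:F. ✗
5: successors {6}; [](~q & ~p) there: 6:T. ✓
6: no successors, so [][](~q & ~p) holds vacuously. ✓
7: successors {2}; [](~q & ~p) there: 2:F. ✗
8: successors {6}; [](~q & ~p) there: 6:T. ✓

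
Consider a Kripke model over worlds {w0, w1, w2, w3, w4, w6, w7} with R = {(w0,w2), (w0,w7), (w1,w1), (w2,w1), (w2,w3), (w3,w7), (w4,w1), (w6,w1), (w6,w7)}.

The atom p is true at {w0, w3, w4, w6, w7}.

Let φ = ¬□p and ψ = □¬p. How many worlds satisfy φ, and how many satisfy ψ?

For ¬□p:
w0: □p is F. ✓
w1: □p is F. ✓
w2: □p is F. ✓
w3: □p is T. ✗
w4: □p is F. ✓
w6: □p is F. ✓
w7: □p is T. ✗
— 5 worlds.
For □¬p:
w0: successors {w2, w7}; ¬p there: w2:T, w7:F. ✗
w1: successors {w1}; ¬p there: w1:T. ✓
w2: successors {w1, w3}; ¬p there: w1:T, w3:F. ✗
w3: successors {w7}; ¬p there: w7:F. ✗
w4: successors {w1}; ¬p there: w1:T. ✓
w6: successors {w1, w7}; ¬p there: w1:T, w7:F. ✗
w7: no successors, so □¬p holds vacuously. ✓
— 3 worlds.

5 and 3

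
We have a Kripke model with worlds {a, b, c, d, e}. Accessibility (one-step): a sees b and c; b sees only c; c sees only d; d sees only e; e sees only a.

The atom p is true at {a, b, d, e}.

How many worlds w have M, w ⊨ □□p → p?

a: □□p is F, p is T. ✓
b: □□p is T, p is T. ✓
c: □□p is T, p is F. ✗
d: □□p is T, p is T. ✓
e: □□p is F, p is T. ✓
Satisfying worlds: {a, b, d, e}.

4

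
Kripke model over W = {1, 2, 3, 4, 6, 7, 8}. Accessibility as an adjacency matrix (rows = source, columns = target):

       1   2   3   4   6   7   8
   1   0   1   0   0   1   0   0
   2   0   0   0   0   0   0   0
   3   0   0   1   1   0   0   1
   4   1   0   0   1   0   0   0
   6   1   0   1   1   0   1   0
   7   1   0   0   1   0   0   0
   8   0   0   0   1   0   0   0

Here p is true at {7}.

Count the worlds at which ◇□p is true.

1: successors {2, 6}; □p there: 2:T, 6:F. ✓
2: no successors, so ◇□p fails. ✗
3: successors {3, 4, 8}; □p there: 3:F, 4:F, 8:F. ✗
4: successors {1, 4}; □p there: 1:F, 4:F. ✗
6: successors {1, 3, 4, 7}; □p there: 1:F, 3:F, 4:F, 7:F. ✗
7: successors {1, 4}; □p there: 1:F, 4:F. ✗
8: successors {4}; □p there: 4:F. ✗
Satisfying worlds: {1}.

1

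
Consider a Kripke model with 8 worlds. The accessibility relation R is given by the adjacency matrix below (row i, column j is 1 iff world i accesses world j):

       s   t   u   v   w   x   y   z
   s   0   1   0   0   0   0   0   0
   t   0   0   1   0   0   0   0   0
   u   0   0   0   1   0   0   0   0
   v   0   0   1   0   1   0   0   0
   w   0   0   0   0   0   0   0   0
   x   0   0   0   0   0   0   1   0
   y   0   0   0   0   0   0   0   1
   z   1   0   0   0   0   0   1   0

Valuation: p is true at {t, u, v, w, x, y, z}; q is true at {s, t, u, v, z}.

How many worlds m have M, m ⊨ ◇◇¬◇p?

s: successors {t}; ◇¬◇p there: t:F. ✗
t: successors {u}; ◇¬◇p there: u:F. ✗
u: successors {v}; ◇¬◇p there: v:T. ✓
v: successors {u, w}; ◇¬◇p there: u:F, w:F. ✗
w: no successors, so ◇◇¬◇p fails. ✗
x: successors {y}; ◇¬◇p there: y:F. ✗
y: successors {z}; ◇¬◇p there: z:F. ✗
z: successors {s, y}; ◇¬◇p there: s:F, y:F. ✗
Satisfying worlds: {u}.

1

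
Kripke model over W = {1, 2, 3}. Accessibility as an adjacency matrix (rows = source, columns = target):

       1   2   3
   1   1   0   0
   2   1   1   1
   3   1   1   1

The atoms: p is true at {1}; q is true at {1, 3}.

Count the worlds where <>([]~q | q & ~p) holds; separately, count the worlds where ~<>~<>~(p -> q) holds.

2 and 0

For <>([]~q | q & ~p):
1: successors {1}; []~q | q & ~p there: 1:F. ✗
2: successors {1, 2, 3}; []~q | q & ~p there: 1:F, 2:F, 3:T. ✓
3: successors {1, 2, 3}; []~q | q & ~p there: 1:F, 2:F, 3:T. ✓
— 2 worlds.
For ~<>~<>~(p -> q):
1: <>~<>~(p -> q) is T. ✗
2: <>~<>~(p -> q) is T. ✗
3: <>~<>~(p -> q) is T. ✗
— 0 worlds.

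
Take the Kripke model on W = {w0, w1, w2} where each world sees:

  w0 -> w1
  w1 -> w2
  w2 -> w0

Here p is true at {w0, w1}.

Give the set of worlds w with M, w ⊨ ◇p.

{w0, w2}

w0: successors {w1}; p there: w1:T. ✓
w1: successors {w2}; p there: w2:F. ✗
w2: successors {w0}; p there: w0:T. ✓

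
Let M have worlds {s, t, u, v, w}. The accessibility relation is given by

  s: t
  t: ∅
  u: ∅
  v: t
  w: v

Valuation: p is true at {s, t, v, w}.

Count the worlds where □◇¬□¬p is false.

3

s: successors {t}; ◇¬□¬p there: t:F. ✗
t: no successors, so □◇¬□¬p holds vacuously. ✓
u: no successors, so □◇¬□¬p holds vacuously. ✓
v: successors {t}; ◇¬□¬p there: t:F. ✗
w: successors {v}; ◇¬□¬p there: v:F. ✗
Satisfying worlds: {t, u}.
So □◇¬□¬p fails at the other 3 worlds.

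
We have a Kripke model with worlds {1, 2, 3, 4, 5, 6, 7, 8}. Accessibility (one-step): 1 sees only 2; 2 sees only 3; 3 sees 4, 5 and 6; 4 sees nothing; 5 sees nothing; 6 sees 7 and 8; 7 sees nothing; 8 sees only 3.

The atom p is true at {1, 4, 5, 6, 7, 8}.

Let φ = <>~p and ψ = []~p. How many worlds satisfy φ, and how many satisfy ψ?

3 and 6

For <>~p:
1: successors {2}; ~p there: 2:T. ✓
2: successors {3}; ~p there: 3:T. ✓
3: successors {4, 5, 6}; ~p there: 4:F, 5:F, 6:F. ✗
4: no successors, so <>~p fails. ✗
5: no successors, so <>~p fails. ✗
6: successors {7, 8}; ~p there: 7:F, 8:F. ✗
7: no successors, so <>~p fails. ✗
8: successors {3}; ~p there: 3:T. ✓
— 3 worlds.
For []~p:
1: successors {2}; ~p there: 2:T. ✓
2: successors {3}; ~p there: 3:T. ✓
3: successors {4, 5, 6}; ~p there: 4:F, 5:F, 6:F. ✗
4: no successors, so []~p holds vacuously. ✓
5: no successors, so []~p holds vacuously. ✓
6: successors {7, 8}; ~p there: 7:F, 8:F. ✗
7: no successors, so []~p holds vacuously. ✓
8: successors {3}; ~p there: 3:T. ✓
— 6 worlds.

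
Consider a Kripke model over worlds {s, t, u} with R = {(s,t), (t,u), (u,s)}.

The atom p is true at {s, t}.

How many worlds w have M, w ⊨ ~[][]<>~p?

s: [][]<>~p is F. ✓
t: [][]<>~p is F. ✓
u: [][]<>~p is T. ✗
Satisfying worlds: {s, t}.

2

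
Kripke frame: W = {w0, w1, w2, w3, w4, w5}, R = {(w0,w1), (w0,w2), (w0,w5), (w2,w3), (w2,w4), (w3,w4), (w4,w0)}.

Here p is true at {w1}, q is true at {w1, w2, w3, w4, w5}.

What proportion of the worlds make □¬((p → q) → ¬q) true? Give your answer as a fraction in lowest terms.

5/6

w0: successors {w1, w2, w5}; ¬((p → q) → ¬q) there: w1:T, w2:T, w5:T. ✓
w1: no successors, so □¬((p → q) → ¬q) holds vacuously. ✓
w2: successors {w3, w4}; ¬((p → q) → ¬q) there: w3:T, w4:T. ✓
w3: successors {w4}; ¬((p → q) → ¬q) there: w4:T. ✓
w4: successors {w0}; ¬((p → q) → ¬q) there: w0:F. ✗
w5: no successors, so □¬((p → q) → ¬q) holds vacuously. ✓
That's 5 of 6 worlds, so 5/6.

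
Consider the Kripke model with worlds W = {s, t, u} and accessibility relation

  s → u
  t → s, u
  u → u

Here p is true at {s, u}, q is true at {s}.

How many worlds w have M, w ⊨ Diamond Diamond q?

s: successors {u}; Diamond q there: u:F. ✗
t: successors {s, u}; Diamond q there: s:F, u:F. ✗
u: successors {u}; Diamond q there: u:F. ✗
Satisfying worlds: ∅.

0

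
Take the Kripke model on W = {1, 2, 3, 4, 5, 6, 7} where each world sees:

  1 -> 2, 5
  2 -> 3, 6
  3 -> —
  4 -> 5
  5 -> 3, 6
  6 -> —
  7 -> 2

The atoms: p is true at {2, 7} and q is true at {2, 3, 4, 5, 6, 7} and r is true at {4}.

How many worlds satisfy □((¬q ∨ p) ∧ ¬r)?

1: successors {2, 5}; (¬q ∨ p) ∧ ¬r there: 2:T, 5:F. ✗
2: successors {3, 6}; (¬q ∨ p) ∧ ¬r there: 3:F, 6:F. ✗
3: no successors, so □((¬q ∨ p) ∧ ¬r) holds vacuously. ✓
4: successors {5}; (¬q ∨ p) ∧ ¬r there: 5:F. ✗
5: successors {3, 6}; (¬q ∨ p) ∧ ¬r there: 3:F, 6:F. ✗
6: no successors, so □((¬q ∨ p) ∧ ¬r) holds vacuously. ✓
7: successors {2}; (¬q ∨ p) ∧ ¬r there: 2:T. ✓
Satisfying worlds: {3, 6, 7}.

3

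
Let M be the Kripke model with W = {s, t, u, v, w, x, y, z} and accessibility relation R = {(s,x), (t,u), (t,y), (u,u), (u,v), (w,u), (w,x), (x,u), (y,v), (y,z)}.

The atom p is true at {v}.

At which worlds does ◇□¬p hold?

{s, u, w, y}

s: successors {x}; □¬p there: x:T. ✓
t: successors {u, y}; □¬p there: u:F, y:F. ✗
u: successors {u, v}; □¬p there: u:F, v:T. ✓
v: no successors, so ◇□¬p fails. ✗
w: successors {u, x}; □¬p there: u:F, x:T. ✓
x: successors {u}; □¬p there: u:F. ✗
y: successors {v, z}; □¬p there: v:T, z:T. ✓
z: no successors, so ◇□¬p fails. ✗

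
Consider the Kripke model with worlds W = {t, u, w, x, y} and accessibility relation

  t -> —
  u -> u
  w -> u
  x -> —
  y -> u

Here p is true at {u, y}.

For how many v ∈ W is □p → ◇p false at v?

t: □p is T, ◇p is F. ✗
u: □p is T, ◇p is T. ✓
w: □p is T, ◇p is T. ✓
x: □p is T, ◇p is F. ✗
y: □p is T, ◇p is T. ✓
Satisfying worlds: {u, w, y}.
So □p → ◇p fails at the other 2 worlds.

2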